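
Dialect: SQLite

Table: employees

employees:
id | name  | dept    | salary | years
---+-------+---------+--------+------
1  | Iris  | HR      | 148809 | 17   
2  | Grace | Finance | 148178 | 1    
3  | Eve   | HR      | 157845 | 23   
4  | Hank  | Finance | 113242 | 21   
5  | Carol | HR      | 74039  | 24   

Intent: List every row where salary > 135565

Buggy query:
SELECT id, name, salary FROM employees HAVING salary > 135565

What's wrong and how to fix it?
Bug: HAVING filters the output of aggregation, but this query has no GROUP BY and no aggregate functions, so SQLite rejects it (HAVING clause on a non-aggregate query); the condition here is per row

Fix: Replace HAVING with WHERE since the condition applies to individual rows

Corrected query:
SELECT id, name, salary FROM employees WHERE salary > 135565

Result:
id | name  | salary
---+-------+-------
1  | Iris  | 148809
2  | Grace | 148178
3  | Eve   | 157845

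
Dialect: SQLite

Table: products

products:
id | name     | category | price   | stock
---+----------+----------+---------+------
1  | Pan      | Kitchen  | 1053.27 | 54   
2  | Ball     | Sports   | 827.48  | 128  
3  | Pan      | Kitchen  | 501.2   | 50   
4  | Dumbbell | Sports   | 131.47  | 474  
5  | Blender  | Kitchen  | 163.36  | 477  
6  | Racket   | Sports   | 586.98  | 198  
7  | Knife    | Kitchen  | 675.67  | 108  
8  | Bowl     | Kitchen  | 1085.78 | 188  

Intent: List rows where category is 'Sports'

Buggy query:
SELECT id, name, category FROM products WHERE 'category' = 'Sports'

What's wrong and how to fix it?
Bug: Single quotes denote string literals in SQL; the column name is being compared as a constant string

Fix: Reference the column as category without single quotes

Corrected query:
SELECT id, name, category FROM products WHERE category = 'Sports'

Result:
id | name     | category
---+----------+---------
2  | Ball     | Sports  
4  | Dumbbell | Sports  
6  | Racket   | Sports  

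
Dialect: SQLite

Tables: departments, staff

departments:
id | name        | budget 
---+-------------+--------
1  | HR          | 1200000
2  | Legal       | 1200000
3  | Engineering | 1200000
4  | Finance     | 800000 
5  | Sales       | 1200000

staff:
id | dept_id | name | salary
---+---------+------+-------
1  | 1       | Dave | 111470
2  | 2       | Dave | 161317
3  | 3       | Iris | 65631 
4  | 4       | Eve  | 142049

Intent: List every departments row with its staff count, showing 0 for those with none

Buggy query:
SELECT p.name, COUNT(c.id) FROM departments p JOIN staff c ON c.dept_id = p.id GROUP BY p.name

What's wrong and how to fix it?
Bug: An inner join excludes parents with zero children

Fix: Switch to LEFT JOIN to retain unmatched parent rows

Corrected query:
SELECT p.name, COUNT(c.id) FROM departments p LEFT JOIN staff c ON c.dept_id = p.id GROUP BY p.name

Result:
name        | COUNT(c.id)
------------+------------
Engineering | 1          
Finance     | 1          
HR          | 1          
Legal       | 1          
Sales       | 0          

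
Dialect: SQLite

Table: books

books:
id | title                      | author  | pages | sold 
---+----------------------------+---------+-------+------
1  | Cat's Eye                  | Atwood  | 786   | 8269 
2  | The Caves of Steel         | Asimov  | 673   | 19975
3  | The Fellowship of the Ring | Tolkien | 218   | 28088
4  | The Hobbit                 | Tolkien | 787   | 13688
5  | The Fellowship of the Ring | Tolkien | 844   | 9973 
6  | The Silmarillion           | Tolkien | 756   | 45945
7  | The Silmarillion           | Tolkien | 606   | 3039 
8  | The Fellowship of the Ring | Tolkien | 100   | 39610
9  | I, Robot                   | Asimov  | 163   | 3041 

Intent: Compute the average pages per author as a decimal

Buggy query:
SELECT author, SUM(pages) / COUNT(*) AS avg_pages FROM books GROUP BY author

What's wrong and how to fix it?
Bug: Both operands are integers, so '/' performs integer division and truncates

Fix: Multiply by 1.0 (or CAST to REAL) to force floating-point division

Corrected query:
SELECT author, SUM(pages) * 1.0 / COUNT(*) AS avg_pages FROM books GROUP BY author

Result:
author  | avg_pages 
--------+-----------
Asimov  | 418       
Atwood  | 786       
Tolkien | 551.833333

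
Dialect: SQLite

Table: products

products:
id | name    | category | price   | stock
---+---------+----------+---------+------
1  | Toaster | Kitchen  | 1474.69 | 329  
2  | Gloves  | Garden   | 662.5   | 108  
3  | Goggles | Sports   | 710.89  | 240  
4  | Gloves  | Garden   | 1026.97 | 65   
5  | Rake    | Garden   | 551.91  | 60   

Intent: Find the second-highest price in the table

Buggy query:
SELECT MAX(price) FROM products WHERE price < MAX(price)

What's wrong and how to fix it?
Bug: The inner MAX is an aggregate inside WHERE, which is not allowed

Fix: Put the inner MAX in a scalar subquery

Corrected query:
SELECT MAX(price) FROM products WHERE price < (SELECT MAX(price) FROM products)

Result:
MAX(price)
----------
1026.97   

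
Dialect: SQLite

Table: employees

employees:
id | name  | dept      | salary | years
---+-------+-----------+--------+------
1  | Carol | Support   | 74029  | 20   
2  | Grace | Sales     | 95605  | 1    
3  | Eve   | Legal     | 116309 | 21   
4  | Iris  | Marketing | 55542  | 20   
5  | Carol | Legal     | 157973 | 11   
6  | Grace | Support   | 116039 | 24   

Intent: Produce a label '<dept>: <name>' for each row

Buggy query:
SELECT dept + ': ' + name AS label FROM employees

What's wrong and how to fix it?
Bug: SQLite uses || for string concatenation; + coerces text to numbers (yielding 0)

Fix: Use the || operator for string concatenation

Corrected query:
SELECT dept || ': ' || name AS label FROM employees

Result:
label          
---------------
Support: Carol 
Sales: Grace   
Legal: Eve     
Marketing: Iris
Legal: Carol   
Support: Grace 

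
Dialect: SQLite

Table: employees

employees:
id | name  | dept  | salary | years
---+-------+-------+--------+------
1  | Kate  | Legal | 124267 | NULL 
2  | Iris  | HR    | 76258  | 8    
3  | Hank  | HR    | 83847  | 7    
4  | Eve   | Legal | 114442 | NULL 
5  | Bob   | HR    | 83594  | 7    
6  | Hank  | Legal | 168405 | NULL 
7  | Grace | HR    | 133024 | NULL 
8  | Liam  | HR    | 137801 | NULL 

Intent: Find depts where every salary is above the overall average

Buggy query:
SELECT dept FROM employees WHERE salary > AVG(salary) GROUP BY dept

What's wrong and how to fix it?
Bug: WHERE evaluates per row before aggregation, so AVG() is unavailable

Fix: Use a subquery for AVG and a HAVING MIN(...) filter so the condition holds for every row in the group

Corrected query:
SELECT dept FROM employees GROUP BY dept HAVING MIN(salary) > (SELECT AVG(salary) FROM employees)

Result:
(no rows)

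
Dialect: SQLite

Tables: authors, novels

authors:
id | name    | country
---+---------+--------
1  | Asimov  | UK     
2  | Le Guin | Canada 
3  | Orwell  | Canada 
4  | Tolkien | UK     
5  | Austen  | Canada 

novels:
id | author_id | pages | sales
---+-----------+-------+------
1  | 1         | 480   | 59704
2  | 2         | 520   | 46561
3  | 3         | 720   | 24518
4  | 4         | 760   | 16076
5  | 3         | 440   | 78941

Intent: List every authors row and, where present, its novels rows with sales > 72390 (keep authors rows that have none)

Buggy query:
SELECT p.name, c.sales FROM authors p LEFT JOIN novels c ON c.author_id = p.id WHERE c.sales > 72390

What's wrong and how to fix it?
Bug: A WHERE condition on the right-hand table after LEFT JOIN drops unmatched parents

Fix: Put 'c.sales > 72390' in the JOIN's ON clause instead of WHERE

Corrected query:
SELECT p.name, c.sales FROM authors p LEFT JOIN novels c ON c.author_id = p.id AND c.sales > 72390

Result:
name    | sales
--------+------
Asimov  | NULL 
Le Guin | NULL 
Orwell  | 78941
Tolkien | NULL 
Austen  | NULL 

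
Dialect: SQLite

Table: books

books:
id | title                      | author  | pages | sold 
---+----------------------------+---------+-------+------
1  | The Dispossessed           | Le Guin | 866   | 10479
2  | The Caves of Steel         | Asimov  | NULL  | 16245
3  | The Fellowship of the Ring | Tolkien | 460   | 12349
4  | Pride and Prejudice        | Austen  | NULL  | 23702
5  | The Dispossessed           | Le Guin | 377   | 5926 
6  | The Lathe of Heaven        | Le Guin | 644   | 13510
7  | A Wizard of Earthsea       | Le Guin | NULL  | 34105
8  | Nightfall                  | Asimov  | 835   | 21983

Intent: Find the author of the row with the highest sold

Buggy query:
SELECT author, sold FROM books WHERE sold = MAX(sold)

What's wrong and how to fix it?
Bug: WHERE is evaluated per row; an aggregate over the whole table isn't defined there

Fix: Use a subquery: WHERE sold = (SELECT MAX(sold) FROM books)

Corrected query:
SELECT author, sold FROM books WHERE sold = (SELECT MAX(sold) FROM books)

Result:
author  | sold 
--------+------
Le Guin | 34105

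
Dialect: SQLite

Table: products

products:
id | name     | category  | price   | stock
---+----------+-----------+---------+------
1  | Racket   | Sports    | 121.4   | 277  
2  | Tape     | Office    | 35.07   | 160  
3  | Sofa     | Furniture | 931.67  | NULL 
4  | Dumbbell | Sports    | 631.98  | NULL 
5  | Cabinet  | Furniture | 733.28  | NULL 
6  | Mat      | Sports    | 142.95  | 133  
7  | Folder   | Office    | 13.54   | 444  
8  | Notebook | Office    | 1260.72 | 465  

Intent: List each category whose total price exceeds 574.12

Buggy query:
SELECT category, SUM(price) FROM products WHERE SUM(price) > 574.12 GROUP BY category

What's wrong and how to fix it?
Bug: Aggregate functions cannot appear in a WHERE clause

Fix: Move the aggregate condition to a HAVING clause

Corrected query:
SELECT category, SUM(price) FROM products GROUP BY category HAVING SUM(price) > 574.12

Result:
category  | SUM(price)
----------+-----------
Furniture | 1664.95   
Office    | 1309.33   
Sports    | 896.33    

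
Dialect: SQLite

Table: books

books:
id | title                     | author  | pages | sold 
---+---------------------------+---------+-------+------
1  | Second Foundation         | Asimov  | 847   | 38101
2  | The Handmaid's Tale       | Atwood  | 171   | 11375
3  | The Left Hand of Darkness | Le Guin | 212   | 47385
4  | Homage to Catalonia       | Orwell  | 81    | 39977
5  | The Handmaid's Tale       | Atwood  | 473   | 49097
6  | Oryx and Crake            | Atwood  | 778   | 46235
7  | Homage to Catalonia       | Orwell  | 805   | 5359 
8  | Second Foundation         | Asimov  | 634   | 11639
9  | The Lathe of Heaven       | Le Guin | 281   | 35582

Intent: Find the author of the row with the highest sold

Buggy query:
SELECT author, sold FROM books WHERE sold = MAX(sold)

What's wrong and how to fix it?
Bug: MAX(sold) is an aggregate and cannot be used directly in WHERE

Fix: Wrap MAX in a scalar subquery so WHERE compares against a single value

Corrected query:
SELECT author, sold FROM books WHERE sold = (SELECT MAX(sold) FROM books)

Result:
author | sold 
-------+------
Atwood | 49097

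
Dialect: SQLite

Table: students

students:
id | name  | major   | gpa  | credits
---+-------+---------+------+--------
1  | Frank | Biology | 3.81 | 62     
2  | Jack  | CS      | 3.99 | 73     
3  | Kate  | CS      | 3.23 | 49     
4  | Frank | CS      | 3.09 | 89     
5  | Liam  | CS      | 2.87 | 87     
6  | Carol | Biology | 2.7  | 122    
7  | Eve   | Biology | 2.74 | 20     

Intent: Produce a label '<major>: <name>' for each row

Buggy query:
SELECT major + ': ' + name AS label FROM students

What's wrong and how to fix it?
Bug: SQLite uses || for string concatenation; + coerces text to numbers (yielding 0)

Fix: Use the || operator for string concatenation

Corrected query:
SELECT major || ': ' || name AS label FROM students

Result:
label         
--------------
Biology: Frank
CS: Jack      
CS: Kate      
CS: Frank     
CS: Liam      
Biology: Carol
Biology: Eve  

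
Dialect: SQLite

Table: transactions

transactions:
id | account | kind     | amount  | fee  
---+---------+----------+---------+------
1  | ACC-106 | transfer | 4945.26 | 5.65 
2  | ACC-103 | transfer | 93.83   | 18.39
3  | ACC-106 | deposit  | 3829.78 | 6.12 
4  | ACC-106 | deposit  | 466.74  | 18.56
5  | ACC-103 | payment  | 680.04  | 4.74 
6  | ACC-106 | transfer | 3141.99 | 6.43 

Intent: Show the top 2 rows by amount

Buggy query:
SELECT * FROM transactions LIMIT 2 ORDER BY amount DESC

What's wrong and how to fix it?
Bug: ORDER BY cannot follow LIMIT; LIMIT is the final clause

Fix: Swap the clauses: ORDER BY first, then LIMIT

Corrected query:
SELECT * FROM transactions ORDER BY amount DESC LIMIT 2

Result:
id | account | kind     | amount  | fee 
---+---------+----------+---------+-----
1  | ACC-106 | transfer | 4945.26 | 5.65
3  | ACC-106 | deposit  | 3829.78 | 6.12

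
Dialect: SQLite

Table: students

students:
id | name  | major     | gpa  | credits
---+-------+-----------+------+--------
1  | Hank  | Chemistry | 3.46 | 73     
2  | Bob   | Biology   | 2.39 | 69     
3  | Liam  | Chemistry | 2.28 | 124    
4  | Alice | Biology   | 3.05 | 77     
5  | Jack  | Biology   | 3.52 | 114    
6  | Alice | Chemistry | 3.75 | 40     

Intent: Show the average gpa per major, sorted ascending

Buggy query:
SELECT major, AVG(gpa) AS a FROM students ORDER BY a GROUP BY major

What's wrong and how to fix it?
Bug: GROUP BY must precede ORDER BY

Fix: Reorder: SELECT … FROM … GROUP BY … ORDER BY …

Corrected query:
SELECT major, AVG(gpa) AS a FROM students GROUP BY major ORDER BY a

Result:
major     | a       
----------+---------
Biology   | 2.986667
Chemistry | 3.163333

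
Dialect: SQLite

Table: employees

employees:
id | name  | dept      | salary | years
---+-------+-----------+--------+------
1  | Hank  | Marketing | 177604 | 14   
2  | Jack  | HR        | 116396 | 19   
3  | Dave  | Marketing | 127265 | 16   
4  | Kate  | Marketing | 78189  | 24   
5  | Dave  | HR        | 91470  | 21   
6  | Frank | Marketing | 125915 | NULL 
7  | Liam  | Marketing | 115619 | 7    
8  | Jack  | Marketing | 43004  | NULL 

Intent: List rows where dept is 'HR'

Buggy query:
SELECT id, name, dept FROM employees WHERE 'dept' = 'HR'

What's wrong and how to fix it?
Bug: 'dept' in single quotes is a string literal, not the column; the comparison is literal-vs-literal and never true

Fix: Remove the quotes around the column name (or use double quotes for an identifier)

Corrected query:
SELECT id, name, dept FROM employees WHERE dept = 'HR'

Result:
id | name | dept
---+------+-----
2  | Jack | HR  
5  | Dave | HR  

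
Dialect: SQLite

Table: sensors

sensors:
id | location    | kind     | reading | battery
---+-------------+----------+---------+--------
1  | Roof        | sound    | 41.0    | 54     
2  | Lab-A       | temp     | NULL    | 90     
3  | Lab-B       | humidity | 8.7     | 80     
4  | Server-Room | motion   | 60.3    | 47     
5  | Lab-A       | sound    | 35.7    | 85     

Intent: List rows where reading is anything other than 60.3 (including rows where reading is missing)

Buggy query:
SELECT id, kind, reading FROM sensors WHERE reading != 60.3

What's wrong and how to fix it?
Bug: 'reading != 60.3' is unknown when reading is NULL, so NULL rows are silently excluded

Fix: Add an explicit OR reading IS NULL to include the missing-value rows

Corrected query:
SELECT id, kind, reading FROM sensors WHERE reading != 60.3 OR reading IS NULL

Result:
id | kind     | reading
---+----------+--------
1  | sound    | 41     
2  | temp     | NULL   
3  | humidity | 8.7    
5  | sound    | 35.7   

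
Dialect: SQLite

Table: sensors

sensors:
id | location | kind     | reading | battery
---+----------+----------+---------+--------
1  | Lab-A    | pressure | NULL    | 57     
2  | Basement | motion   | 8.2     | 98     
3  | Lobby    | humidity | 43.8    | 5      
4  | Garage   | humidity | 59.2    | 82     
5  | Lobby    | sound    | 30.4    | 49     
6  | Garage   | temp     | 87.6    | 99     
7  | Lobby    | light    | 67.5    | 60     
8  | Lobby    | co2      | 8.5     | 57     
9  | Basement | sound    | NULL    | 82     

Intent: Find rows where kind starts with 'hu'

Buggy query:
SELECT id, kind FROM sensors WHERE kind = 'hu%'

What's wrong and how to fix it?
Bug: Wildcards only work with LIKE; '=' treats '%' as a literal character

Fix: Replace '=' with LIKE so 'hu%' is treated as a pattern

Corrected query:
SELECT id, kind FROM sensors WHERE kind LIKE 'hu%'

Result:
id | kind    
---+---------
3  | humidity
4  | humidity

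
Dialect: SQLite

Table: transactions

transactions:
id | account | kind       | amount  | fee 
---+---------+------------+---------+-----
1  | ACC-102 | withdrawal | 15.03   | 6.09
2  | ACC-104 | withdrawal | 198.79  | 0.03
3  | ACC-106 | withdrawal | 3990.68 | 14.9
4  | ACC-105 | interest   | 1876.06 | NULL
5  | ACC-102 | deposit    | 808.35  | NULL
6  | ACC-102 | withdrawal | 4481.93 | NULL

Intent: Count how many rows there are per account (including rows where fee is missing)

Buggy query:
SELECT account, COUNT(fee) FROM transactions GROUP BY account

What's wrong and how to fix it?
Bug: COUNT(fee) skips NULLs, so groups with missing fee are undercounted

Fix: Use COUNT(*) to count all rows regardless of NULL

Corrected query:
SELECT account, COUNT(*) FROM transactions GROUP BY account

Result:
account | COUNT(*)
--------+---------
ACC-102 | 3       
ACC-104 | 1       
ACC-105 | 1       
ACC-106 | 1       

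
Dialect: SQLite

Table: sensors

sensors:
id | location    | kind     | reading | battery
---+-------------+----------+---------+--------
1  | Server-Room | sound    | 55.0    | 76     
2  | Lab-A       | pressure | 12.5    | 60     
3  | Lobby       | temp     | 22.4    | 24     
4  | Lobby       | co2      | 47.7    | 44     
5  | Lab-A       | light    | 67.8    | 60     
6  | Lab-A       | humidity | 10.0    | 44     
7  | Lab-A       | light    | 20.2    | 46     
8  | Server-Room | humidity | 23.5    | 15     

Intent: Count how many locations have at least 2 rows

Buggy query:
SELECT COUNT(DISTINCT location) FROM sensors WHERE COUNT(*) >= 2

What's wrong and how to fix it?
Bug: COUNT(*) cannot appear in WHERE; the per-group count doesn't exist yet

Fix: Use a subquery that GROUPs and filters with HAVING, then count its rows

Corrected query:
SELECT COUNT(*) FROM (SELECT location FROM sensors GROUP BY location HAVING COUNT(*) >= 2)

Result:
COUNT(*)
--------
3       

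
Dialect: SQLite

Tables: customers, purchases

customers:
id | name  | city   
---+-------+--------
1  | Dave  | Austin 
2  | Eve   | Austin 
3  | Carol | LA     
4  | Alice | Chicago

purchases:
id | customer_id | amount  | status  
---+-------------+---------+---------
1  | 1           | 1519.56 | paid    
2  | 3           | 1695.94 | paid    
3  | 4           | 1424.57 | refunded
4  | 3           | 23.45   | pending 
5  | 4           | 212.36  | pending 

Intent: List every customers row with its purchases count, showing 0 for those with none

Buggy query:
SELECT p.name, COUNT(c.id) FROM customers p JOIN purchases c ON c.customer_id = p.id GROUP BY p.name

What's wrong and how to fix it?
Bug: An inner join excludes parents with zero children

Fix: Use LEFT JOIN so parents without children still appear (COUNT(c.id) gives 0)

Corrected query:
SELECT p.name, COUNT(c.id) FROM customers p LEFT JOIN purchases c ON c.customer_id = p.id GROUP BY p.name

Result:
name  | COUNT(c.id)
------+------------
Alice | 2          
Carol | 2          
Dave  | 1          
Eve   | 0          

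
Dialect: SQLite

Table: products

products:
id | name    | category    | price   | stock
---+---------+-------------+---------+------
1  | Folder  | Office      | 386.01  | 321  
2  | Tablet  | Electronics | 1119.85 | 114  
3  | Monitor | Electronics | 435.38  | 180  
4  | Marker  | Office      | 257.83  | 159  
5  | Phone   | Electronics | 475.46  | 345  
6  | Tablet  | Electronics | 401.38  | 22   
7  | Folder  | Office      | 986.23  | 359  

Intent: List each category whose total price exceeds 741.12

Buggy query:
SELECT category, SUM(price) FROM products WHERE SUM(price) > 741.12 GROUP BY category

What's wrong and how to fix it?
Bug: Aggregate functions cannot appear in a WHERE clause

Fix: Move the aggregate condition to a HAVING clause

Corrected query:
SELECT category, SUM(price) FROM products GROUP BY category HAVING SUM(price) > 741.12

Result:
category    | SUM(price)
------------+-----------
Electronics | 2432.07   
Office      | 1630.07   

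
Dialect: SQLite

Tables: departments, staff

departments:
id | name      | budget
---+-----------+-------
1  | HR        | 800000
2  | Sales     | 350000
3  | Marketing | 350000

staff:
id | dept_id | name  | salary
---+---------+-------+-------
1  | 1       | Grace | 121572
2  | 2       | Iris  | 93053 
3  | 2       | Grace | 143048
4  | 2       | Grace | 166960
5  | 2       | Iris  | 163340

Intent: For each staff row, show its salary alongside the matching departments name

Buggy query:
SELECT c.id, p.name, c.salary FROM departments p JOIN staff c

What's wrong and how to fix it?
Bug: Missing join condition: each staff row is matched to all departments rows instead of just its own

Fix: Add ON c.dept_id = p.id to the JOIN

Corrected query:
SELECT c.id, p.name, c.salary FROM departments p JOIN staff c ON c.dept_id = p.id

Result:
id | name  | salary
---+-------+-------
1  | HR    | 121572
2  | Sales | 93053 
3  | Sales | 143048
4  | Sales | 166960
5  | Sales | 163340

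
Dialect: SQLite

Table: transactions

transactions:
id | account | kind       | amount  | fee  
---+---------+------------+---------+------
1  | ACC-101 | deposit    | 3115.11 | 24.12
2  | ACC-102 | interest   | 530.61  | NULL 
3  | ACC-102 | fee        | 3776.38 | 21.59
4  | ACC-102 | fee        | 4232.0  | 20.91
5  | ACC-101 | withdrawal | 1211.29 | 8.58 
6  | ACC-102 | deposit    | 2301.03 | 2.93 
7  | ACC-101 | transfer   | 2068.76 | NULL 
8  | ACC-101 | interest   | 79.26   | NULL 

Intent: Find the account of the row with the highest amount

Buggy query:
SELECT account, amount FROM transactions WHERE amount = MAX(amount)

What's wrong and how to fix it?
Bug: MAX(amount) is an aggregate and cannot be used directly in WHERE

Fix: Use a subquery: WHERE amount = (SELECT MAX(amount) FROM transactions)

Corrected query:
SELECT account, amount FROM transactions WHERE amount = (SELECT MAX(amount) FROM transactions)

Result:
account | amount
--------+-------
ACC-102 | 4232  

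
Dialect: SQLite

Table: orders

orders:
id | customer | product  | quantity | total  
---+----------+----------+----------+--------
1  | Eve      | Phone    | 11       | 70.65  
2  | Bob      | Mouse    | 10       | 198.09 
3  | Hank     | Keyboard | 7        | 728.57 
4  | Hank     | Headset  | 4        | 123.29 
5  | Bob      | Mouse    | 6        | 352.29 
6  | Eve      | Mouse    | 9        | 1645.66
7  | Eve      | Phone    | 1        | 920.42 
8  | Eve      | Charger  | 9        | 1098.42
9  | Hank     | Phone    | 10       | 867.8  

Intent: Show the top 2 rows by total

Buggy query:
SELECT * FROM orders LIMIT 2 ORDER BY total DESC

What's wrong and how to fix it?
Bug: LIMIT must come after ORDER BY

Fix: Swap the clauses: ORDER BY first, then LIMIT

Corrected query:
SELECT * FROM orders ORDER BY total DESC LIMIT 2

Result:
id | customer | product | quantity | total  
---+----------+---------+----------+--------
6  | Eve      | Mouse   | 9        | 1645.66
8  | Eve      | Charger | 9        | 1098.42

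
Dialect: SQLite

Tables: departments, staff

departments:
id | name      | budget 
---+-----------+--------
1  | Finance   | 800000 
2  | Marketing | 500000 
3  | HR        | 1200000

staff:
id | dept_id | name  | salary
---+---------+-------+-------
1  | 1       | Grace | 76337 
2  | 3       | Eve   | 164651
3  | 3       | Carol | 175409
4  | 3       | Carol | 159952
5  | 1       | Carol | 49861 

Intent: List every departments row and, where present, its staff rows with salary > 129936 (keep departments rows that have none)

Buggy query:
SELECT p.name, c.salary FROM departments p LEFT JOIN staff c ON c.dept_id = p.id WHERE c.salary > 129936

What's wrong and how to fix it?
Bug: Filtering c.salary in WHERE discards the NULL rows produced by LEFT JOIN, turning it into an inner join

Fix: Move the right-table condition into the ON clause so unmatched parents are kept

Corrected query:
SELECT p.name, c.salary FROM departments p LEFT JOIN staff c ON c.dept_id = p.id AND c.salary > 129936

Result:
name      | salary
----------+-------
Finance   | NULL  
Marketing | NULL  
HR        | 159952
HR        | 164651
HR        | 175409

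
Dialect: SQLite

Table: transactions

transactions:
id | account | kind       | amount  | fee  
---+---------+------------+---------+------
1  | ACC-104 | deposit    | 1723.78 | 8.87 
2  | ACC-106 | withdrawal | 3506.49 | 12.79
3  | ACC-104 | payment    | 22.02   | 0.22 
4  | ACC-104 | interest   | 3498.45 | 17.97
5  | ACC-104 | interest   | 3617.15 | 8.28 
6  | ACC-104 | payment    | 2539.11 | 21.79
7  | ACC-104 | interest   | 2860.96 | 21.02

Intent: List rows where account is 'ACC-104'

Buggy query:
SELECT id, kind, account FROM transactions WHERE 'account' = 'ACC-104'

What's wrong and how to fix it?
Bug: Single quotes denote string literals in SQL; the column name is being compared as a constant string

Fix: Reference the column as account without single quotes

Corrected query:
SELECT id, kind, account FROM transactions WHERE account = 'ACC-104'

Result:
id | kind     | account
---+----------+--------
1  | deposit  | ACC-104
3  | payment  | ACC-104
4  | interest | ACC-104
5  | interest | ACC-104
6  | payment  | ACC-104
7  | interest | ACC-104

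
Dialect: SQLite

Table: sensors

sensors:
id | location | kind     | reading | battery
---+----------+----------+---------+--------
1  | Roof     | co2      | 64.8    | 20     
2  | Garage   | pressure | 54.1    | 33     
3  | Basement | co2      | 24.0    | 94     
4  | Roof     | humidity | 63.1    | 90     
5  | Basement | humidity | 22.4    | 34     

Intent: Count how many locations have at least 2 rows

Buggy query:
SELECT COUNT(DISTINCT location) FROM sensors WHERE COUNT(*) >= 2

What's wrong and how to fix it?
Bug: COUNT(*) cannot appear in WHERE; the per-group count doesn't exist yet

Fix: Group first with HAVING COUNT(*) >= 2, then COUNT the resulting groups

Corrected query:
SELECT COUNT(*) FROM (SELECT location FROM sensors GROUP BY location HAVING COUNT(*) >= 2)

Result:
COUNT(*)
--------
2       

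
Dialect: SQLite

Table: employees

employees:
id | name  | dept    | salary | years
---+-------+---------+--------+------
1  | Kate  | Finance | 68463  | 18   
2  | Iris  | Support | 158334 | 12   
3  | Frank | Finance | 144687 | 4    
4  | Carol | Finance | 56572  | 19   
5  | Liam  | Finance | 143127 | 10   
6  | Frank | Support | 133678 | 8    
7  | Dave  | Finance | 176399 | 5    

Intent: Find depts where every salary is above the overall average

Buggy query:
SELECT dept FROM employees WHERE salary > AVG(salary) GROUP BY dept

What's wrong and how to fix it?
Bug: AVG() is an aggregate; it can't sit directly in WHERE

Fix: Compute the overall average in a scalar subquery and compare each group's MIN against it in HAVING

Corrected query:
SELECT dept FROM employees GROUP BY dept HAVING MIN(salary) > (SELECT AVG(salary) FROM employees)

Result:
dept   
-------
Support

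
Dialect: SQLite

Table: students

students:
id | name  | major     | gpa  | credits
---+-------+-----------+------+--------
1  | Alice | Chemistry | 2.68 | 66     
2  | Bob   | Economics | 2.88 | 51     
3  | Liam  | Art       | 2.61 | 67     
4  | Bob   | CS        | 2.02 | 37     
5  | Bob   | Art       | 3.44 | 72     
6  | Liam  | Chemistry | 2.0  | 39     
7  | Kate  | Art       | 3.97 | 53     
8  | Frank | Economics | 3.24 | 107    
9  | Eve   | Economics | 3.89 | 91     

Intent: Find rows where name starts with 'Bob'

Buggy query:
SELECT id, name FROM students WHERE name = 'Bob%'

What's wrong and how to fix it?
Bug: Wildcards only work with LIKE; '=' treats '%' as a literal character

Fix: Replace '=' with LIKE so 'Bob%' is treated as a pattern

Corrected query:
SELECT id, name FROM students WHERE name LIKE 'Bob%'

Result:
id | name
---+-----
2  | Bob 
4  | Bob 
5  | Bob 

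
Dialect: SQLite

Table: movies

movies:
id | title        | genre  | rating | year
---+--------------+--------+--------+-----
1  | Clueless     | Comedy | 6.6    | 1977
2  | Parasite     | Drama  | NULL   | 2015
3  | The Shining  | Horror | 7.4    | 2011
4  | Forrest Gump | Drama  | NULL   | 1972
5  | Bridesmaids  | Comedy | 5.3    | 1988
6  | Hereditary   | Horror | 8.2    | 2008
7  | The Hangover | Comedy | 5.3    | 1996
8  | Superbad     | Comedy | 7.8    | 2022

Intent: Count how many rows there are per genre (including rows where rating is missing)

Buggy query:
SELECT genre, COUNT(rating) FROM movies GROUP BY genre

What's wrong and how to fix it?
Bug: COUNT(column) counts non-NULL values only; rows with NULL rating aren't counted

Fix: Use COUNT(*) to count all rows regardless of NULL

Corrected query:
SELECT genre, COUNT(*) FROM movies GROUP BY genre

Result:
genre  | COUNT(*)
-------+---------
Comedy | 4       
Drama  | 2       
Horror | 2       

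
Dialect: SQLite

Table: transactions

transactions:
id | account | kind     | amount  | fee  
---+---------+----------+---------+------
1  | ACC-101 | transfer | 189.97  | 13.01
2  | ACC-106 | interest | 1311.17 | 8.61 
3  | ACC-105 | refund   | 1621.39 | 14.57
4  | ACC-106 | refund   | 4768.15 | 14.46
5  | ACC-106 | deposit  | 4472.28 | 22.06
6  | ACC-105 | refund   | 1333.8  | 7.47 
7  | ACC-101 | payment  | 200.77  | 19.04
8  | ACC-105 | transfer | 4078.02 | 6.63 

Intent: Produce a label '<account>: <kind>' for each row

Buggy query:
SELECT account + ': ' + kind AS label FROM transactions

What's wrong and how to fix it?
Bug: '+' is numeric addition; on text columns SQLite converts them to 0 instead of concatenating

Fix: Use the || operator for string concatenation

Corrected query:
SELECT account || ': ' || kind AS label FROM transactions

Result:
label            
-----------------
ACC-101: transfer
ACC-106: interest
ACC-105: refund  
ACC-106: refund  
ACC-106: deposit 
ACC-105: refund  
ACC-101: payment 
ACC-105: transfer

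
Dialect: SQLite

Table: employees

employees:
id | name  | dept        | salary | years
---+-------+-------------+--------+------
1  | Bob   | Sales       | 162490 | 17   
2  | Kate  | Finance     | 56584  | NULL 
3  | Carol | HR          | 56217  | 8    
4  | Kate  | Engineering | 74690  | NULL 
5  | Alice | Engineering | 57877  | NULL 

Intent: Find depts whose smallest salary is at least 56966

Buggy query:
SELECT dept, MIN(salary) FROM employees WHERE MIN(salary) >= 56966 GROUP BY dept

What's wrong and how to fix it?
Bug: Aggregates like MIN are computed per group after WHERE runs

Fix: Use HAVING for the per-group MIN condition

Corrected query:
SELECT dept, MIN(salary) FROM employees GROUP BY dept HAVING MIN(salary) >= 56966

Result:
dept        | MIN(salary)
------------+------------
Engineering | 57877      
Sales       | 162490     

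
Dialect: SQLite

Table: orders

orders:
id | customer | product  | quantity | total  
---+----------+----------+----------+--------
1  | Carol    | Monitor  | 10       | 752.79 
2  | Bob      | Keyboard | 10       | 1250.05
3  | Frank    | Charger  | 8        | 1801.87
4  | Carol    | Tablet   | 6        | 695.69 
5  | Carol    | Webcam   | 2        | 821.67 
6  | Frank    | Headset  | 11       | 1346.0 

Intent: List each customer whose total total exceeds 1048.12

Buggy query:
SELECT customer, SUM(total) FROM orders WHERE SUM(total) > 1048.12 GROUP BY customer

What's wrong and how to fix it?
Bug: SUM(total) is an aggregate, but WHERE filters rows before aggregation

Fix: Move the aggregate condition to a HAVING clause

Corrected query:
SELECT customer, SUM(total) FROM orders GROUP BY customer HAVING SUM(total) > 1048.12

Result:
customer | SUM(total)
---------+-----------
Bob      | 1250.05   
Carol    | 2270.15   
Frank    | 3147.87   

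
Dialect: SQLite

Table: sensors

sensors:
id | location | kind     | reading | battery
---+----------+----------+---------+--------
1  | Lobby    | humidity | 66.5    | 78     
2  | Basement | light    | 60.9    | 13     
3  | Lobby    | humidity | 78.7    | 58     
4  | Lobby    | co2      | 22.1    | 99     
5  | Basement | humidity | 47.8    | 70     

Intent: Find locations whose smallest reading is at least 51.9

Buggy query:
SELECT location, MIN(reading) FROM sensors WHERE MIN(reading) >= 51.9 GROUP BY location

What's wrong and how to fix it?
Bug: Aggregates like MIN are computed per group after WHERE runs

Fix: Use HAVING for the per-group MIN condition

Corrected query:
SELECT location, MIN(reading) FROM sensors GROUP BY location HAVING MIN(reading) >= 51.9

Result:
(no rows)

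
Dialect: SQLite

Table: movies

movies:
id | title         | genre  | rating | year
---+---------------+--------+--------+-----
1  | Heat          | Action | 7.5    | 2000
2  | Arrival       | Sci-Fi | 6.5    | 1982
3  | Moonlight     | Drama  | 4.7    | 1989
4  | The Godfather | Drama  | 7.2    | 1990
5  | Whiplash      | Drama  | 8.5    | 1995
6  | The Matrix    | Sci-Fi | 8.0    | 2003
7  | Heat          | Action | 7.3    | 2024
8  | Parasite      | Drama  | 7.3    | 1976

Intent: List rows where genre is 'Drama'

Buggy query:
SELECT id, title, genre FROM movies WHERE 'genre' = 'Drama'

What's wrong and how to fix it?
Bug: 'genre' in single quotes is a string literal, not the column; the comparison is literal-vs-literal and never true

Fix: Remove the quotes around the column name (or use double quotes for an identifier)

Corrected query:
SELECT id, title, genre FROM movies WHERE genre = 'Drama'

Result:
id | title         | genre
---+---------------+------
3  | Moonlight     | Drama
4  | The Godfather | Drama
5  | Whiplash      | Drama
8  | Parasite      | Drama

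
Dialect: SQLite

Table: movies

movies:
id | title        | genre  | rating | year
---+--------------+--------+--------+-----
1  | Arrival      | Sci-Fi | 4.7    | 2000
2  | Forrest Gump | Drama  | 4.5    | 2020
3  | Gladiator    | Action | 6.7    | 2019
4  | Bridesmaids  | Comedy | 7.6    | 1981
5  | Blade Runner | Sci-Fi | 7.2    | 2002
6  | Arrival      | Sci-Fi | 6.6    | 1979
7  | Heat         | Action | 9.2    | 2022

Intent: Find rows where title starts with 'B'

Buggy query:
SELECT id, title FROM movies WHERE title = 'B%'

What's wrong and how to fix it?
Bug: Wildcards only work with LIKE; '=' treats '%' as a literal character

Fix: Replace '=' with LIKE so 'B%' is treated as a pattern

Corrected query:
SELECT id, title FROM movies WHERE title LIKE 'B%'

Result:
id | title       
---+-------------
4  | Bridesmaids 
5  | Blade Runner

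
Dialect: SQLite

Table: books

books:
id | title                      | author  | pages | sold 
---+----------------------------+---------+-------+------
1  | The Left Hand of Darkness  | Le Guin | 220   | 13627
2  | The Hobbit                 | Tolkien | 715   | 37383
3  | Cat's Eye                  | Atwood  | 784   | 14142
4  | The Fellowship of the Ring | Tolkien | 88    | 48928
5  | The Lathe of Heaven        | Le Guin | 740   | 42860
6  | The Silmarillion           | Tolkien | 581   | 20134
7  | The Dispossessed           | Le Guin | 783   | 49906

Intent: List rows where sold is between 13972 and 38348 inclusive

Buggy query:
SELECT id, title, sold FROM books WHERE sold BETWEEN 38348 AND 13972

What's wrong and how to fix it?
Bug: The bounds are reversed; BETWEEN a AND b requires a <= b to match anything

Fix: Write BETWEEN 13972 AND 38348

Corrected query:
SELECT id, title, sold FROM books WHERE sold BETWEEN 13972 AND 38348

Result:
id | title            | sold 
---+------------------+------
2  | The Hobbit       | 37383
3  | Cat's Eye        | 14142
6  | The Silmarillion | 20134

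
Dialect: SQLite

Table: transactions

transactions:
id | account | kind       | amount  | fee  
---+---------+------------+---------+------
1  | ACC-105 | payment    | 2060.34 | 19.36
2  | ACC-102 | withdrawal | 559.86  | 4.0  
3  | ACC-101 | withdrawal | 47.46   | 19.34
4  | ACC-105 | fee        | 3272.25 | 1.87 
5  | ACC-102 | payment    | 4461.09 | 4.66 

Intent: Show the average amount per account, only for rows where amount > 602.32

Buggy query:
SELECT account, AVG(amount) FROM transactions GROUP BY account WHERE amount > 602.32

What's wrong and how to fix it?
Bug: WHERE cannot follow GROUP BY

Fix: Move the WHERE clause before GROUP BY

Corrected query:
SELECT account, AVG(amount) FROM transactions WHERE amount > 602.32 GROUP BY account

Result:
account | AVG(amount)
--------+------------
ACC-102 | 4461.09    
ACC-105 | 2666.295   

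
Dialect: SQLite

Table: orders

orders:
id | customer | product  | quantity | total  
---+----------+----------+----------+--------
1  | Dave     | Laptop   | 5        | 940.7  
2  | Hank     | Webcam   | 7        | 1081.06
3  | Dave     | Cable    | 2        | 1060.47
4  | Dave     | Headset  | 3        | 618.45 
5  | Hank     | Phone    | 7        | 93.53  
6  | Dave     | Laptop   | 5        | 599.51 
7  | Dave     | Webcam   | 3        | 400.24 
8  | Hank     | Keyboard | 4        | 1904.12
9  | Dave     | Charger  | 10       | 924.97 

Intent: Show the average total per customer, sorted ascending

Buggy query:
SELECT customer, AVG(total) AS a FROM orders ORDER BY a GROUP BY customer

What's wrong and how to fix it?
Bug: GROUP BY must precede ORDER BY

Fix: Reorder: SELECT … FROM … GROUP BY … ORDER BY …

Corrected query:
SELECT customer, AVG(total) AS a FROM orders GROUP BY customer ORDER BY a

Result:
customer | a          
---------+------------
Dave     | 757.39     
Hank     | 1026.236667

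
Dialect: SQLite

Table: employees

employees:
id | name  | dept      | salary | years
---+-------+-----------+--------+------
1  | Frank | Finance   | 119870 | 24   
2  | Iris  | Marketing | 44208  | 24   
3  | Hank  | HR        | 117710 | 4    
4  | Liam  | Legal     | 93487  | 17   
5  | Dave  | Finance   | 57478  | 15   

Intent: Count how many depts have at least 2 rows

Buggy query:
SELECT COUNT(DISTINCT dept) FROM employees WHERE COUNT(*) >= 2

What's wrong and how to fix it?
Bug: COUNT(*) cannot appear in WHERE; the per-group count doesn't exist yet

Fix: Group first with HAVING COUNT(*) >= 2, then COUNT the resulting groups

Corrected query:
SELECT COUNT(*) FROM (SELECT dept FROM employees GROUP BY dept HAVING COUNT(*) >= 2)

Result:
COUNT(*)
--------
1       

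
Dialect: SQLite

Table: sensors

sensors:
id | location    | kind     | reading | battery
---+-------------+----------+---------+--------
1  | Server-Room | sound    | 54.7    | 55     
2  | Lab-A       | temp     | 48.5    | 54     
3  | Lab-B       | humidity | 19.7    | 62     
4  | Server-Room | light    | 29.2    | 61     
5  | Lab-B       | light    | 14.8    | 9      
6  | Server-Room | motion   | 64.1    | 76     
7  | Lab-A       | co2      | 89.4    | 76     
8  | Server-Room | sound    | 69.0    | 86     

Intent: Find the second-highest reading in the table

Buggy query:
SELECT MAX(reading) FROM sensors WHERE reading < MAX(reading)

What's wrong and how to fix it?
Bug: MAX(reading) on the right of the comparison is an aggregate-in-WHERE error

Fix: Compute the overall MAX in a subquery, then take MAX of rows below it

Corrected query:
SELECT MAX(reading) FROM sensors WHERE reading < (SELECT MAX(reading) FROM sensors)

Result:
MAX(reading)
------------
69          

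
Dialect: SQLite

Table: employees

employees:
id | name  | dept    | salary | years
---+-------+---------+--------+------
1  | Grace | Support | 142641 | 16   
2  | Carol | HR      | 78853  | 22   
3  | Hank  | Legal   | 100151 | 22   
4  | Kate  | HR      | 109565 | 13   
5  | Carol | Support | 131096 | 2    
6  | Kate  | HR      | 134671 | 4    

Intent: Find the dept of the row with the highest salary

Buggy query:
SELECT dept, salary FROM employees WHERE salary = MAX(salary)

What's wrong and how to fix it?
Bug: WHERE is evaluated per row; an aggregate over the whole table isn't defined there

Fix: Use a subquery: WHERE salary = (SELECT MAX(salary) FROM employees)

Corrected query:
SELECT dept, salary FROM employees WHERE salary = (SELECT MAX(salary) FROM employees)

Result:
dept    | salary
--------+-------
Support | 142641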